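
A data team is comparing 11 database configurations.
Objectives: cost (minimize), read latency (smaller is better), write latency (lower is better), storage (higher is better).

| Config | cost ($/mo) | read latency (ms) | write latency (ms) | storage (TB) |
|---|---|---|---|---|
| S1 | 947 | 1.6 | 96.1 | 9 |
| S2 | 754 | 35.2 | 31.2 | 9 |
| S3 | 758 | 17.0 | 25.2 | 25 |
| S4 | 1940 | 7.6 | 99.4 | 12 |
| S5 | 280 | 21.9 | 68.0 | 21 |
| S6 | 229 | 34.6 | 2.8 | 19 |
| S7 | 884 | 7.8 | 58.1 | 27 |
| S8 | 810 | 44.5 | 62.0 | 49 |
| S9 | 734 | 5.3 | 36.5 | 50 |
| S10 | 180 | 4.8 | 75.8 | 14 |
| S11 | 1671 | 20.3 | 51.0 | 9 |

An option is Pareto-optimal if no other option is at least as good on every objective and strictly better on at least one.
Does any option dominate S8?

Yes

S9 vs S8: cost 734≤810, read latency 5.3≤44.5, write latency 36.5≤62.0, storage 50≥49 — S9 is at least as good on every objective and strictly better on at least one, so S9 dominates S8.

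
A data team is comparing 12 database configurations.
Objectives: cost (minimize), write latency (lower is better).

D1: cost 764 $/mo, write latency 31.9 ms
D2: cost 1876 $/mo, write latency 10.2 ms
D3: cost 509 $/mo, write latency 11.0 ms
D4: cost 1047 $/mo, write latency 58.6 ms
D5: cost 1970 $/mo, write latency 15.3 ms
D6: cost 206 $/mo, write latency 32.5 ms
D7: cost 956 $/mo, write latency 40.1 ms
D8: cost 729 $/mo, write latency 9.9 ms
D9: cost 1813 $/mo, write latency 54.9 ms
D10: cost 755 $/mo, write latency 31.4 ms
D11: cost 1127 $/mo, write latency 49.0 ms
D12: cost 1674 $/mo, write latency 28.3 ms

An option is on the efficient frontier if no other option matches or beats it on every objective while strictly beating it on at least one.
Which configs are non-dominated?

D1: dominated by D3 (cost 509≤764, write latency 11.0≤31.9).
D2: dominated by D8 (cost 729≤1876, write latency 9.9≤10.2).
D3: not dominated.
D4: dominated by D1 (cost 764≤1047, write latency 31.9≤58.6).
D5: dominated by D2 (cost 1876≤1970, write latency 10.2≤15.3).
D6: not dominated (best cost).
D7: dominated by D1 (cost 764≤956, write latency 31.9≤40.1).
D8: not dominated (best write latency).
D9: dominated by D1 (cost 764≤1813, write latency 31.9≤54.9).
D10: dominated by D3 (cost 509≤755, write latency 11.0≤31.4).
D11: dominated by D1 (cost 764≤1127, write latency 31.9≤49.0).
D12: dominated by D3 (cost 509≤1674, write latency 11.0≤28.3).

D3, D6, D8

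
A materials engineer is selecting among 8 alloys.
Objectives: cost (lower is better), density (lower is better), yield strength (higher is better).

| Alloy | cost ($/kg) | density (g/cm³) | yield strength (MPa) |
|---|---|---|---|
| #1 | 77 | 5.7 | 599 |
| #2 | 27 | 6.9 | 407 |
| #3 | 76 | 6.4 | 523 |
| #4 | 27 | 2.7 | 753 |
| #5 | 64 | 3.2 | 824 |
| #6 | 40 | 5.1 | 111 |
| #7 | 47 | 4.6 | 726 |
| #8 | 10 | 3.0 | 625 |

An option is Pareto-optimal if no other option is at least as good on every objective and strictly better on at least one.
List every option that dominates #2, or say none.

#4: cost 27≤27, density 2.7≤6.9, yield strength 753≥407 — dominates #2.
#8: cost 10≤27, density 3.0≤6.9, yield strength 625≥407 — dominates #2.
Others (#1, #3, #5, #6, #7) are each worse than #2 on at least one objective.

#4, #8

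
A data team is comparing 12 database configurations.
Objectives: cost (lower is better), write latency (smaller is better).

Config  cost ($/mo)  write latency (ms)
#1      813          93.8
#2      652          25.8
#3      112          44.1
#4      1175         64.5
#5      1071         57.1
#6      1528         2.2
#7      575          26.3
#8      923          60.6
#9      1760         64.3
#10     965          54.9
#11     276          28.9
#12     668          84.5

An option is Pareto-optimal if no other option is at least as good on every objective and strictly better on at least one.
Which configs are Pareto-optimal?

#2, #3, #6, #7, #11

#1: dominated by #2 (cost 652≤813, write latency 25.8≤93.8).
#2: not dominated.
#3: not dominated (best cost).
#4: dominated by #2 (cost 652≤1175, write latency 25.8≤64.5).
#5: dominated by #2 (cost 652≤1071, write latency 25.8≤57.1).
#6: not dominated (best write latency).
#7: not dominated.
#8: dominated by #2 (cost 652≤923, write latency 25.8≤60.6).
#9: dominated by #2 (cost 652≤1760, write latency 25.8≤64.3).
#10: dominated by #2 (cost 652≤965, write latency 25.8≤54.9).
#11: not dominated.
#12: dominated by #2 (cost 652≤668, write latency 25.8≤84.5).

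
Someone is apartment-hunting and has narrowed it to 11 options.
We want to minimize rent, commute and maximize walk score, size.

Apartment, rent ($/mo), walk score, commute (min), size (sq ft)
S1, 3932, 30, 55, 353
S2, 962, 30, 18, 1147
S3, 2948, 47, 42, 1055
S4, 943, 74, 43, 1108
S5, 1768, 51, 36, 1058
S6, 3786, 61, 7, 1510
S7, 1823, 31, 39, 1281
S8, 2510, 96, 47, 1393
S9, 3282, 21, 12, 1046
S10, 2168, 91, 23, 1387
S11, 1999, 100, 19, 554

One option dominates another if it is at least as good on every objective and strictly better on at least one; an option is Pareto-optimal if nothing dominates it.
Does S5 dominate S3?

S5 vs S3: rent 1768≤2948, walk score 51≥47, commute 36≤42, size 1058≥1055 — S5 is at least as good on every objective with at least one strict improvement.

Yes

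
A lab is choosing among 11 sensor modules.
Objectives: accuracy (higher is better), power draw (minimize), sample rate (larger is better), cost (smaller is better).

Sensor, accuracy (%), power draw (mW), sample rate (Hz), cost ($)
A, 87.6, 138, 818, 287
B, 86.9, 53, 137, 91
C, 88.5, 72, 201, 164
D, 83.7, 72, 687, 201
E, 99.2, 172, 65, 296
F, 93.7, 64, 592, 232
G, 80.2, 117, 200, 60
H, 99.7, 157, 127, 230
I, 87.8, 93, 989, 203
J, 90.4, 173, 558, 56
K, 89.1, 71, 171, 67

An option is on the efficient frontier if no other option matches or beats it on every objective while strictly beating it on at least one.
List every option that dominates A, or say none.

I

I: accuracy 87.8≥87.6, power draw 93≤138, sample rate 989≥818, cost 203≤287 — dominates A.
Others (B, C, D, E, F, G, H, J, K) are each worse than A on at least one objective.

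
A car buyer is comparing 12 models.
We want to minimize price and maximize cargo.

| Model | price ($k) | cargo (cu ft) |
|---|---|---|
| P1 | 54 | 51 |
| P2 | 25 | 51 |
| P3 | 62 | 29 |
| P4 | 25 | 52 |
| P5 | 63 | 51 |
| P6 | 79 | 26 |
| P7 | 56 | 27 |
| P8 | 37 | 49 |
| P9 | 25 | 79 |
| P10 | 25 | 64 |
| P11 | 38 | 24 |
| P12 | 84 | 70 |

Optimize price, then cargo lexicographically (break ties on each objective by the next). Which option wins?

P9

First minimize price: best is 25, kept {P2, P4, P9, P10}.
Then maximize cargo: best is 79, kept {P9}.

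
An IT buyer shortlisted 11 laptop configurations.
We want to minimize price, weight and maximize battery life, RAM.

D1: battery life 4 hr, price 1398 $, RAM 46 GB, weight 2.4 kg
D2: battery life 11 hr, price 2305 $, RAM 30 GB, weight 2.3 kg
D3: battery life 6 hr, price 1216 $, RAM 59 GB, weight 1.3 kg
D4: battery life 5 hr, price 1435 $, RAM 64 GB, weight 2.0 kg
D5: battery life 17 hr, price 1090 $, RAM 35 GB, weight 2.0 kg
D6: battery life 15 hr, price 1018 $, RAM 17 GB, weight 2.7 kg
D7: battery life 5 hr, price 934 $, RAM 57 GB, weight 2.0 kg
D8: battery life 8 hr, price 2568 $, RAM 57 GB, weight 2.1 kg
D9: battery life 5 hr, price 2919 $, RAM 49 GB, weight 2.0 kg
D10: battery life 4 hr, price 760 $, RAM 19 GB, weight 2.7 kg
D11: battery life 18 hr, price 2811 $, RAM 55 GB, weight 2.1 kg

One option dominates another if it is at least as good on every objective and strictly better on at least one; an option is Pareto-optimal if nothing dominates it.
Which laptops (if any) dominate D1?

D3, D7

D3: battery life 6≥4, price 1216≤1398, RAM 59≥46, weight 1.3≤2.4 — dominates D1.
D7: battery life 5≥4, price 934≤1398, RAM 57≥46, weight 2.0≤2.4 — dominates D1.
Others (D2, D4, D5, D6, D8, D9, D10, D11) are each worse than D1 on at least one objective.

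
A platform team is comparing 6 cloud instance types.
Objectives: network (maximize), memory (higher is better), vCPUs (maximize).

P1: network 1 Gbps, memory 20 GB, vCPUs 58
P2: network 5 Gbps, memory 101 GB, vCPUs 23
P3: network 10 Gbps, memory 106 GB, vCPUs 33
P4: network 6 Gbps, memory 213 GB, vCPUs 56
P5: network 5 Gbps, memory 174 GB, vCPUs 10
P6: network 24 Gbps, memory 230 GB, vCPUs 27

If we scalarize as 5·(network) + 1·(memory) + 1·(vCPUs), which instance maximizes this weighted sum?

P1: 5·1 + 1·20 + 1·58 = 83
P2: 5·5 + 1·101 + 1·23 = 149
P3: 5·10 + 1·106 + 1·33 = 189
P4: 5·6 + 1·213 + 1·56 = 299
P5: 5·5 + 1·174 + 1·10 = 209
P6: 5·24 + 1·230 + 1·27 = 377
Highest: P6 at 377.

P6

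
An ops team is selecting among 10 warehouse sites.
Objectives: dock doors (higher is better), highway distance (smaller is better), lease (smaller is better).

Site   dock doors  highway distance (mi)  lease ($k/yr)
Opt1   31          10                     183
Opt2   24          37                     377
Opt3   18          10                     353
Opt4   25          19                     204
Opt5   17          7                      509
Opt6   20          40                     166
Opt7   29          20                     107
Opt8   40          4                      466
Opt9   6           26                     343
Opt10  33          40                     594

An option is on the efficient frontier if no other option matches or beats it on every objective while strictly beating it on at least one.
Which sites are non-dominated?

Opt1: not dominated.
Opt2: dominated by Opt1 (dock doors 31≥24, highway distance 10≤37, lease 183≤377).
Opt3: dominated by Opt1 (dock doors 31≥18, highway distance 10≤10, lease 183≤353).
Opt4: dominated by Opt1 (dock doors 31≥25, highway distance 10≤19, lease 183≤204).
Opt5: dominated by Opt8 (dock doors 40≥17, highway distance 4≤7, lease 466≤509).
Opt6: dominated by Opt7 (dock doors 29≥20, highway distance 20≤40, lease 107≤166).
Opt7: not dominated (best lease).
Opt8: not dominated (best dock doors).
Opt9: dominated by Opt1 (dock doors 31≥6, highway distance 10≤26, lease 183≤343).
Opt10: dominated by Opt8 (dock doors 40≥33, highway distance 4≤40, lease 466≤594).

Opt1, Opt7, Opt8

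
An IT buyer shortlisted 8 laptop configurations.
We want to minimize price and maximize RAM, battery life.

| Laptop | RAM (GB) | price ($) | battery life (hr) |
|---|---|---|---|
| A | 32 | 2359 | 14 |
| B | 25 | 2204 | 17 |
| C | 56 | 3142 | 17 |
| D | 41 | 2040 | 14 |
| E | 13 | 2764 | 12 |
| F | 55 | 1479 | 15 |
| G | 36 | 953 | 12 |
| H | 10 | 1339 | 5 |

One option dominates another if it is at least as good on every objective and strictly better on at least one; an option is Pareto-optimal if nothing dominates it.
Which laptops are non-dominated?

B, C, F, G

A: dominated by D (RAM 41≥32, price 2040≤2359, battery life 14≥14).
B: not dominated.
C: not dominated (best RAM).
D: dominated by F (RAM 55≥41, price 1479≤2040, battery life 15≥14).
E: dominated by A (RAM 32≥13, price 2359≤2764, battery life 14≥12).
F: not dominated.
G: not dominated (best price).
H: dominated by G (RAM 36≥10, price 953≤1339, battery life 12≥5).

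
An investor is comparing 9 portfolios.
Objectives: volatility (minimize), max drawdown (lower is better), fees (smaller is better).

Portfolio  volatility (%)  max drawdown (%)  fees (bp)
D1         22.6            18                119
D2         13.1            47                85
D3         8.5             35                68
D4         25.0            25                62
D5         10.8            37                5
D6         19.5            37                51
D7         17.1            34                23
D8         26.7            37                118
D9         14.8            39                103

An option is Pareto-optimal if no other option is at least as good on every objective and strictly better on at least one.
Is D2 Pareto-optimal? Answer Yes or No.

No

D3 vs D2: volatility 8.5≤13.1, max drawdown 35≤47, fees 68≤85 — D3 is at least as good on every objective and strictly better on at least one, so D3 dominates D2.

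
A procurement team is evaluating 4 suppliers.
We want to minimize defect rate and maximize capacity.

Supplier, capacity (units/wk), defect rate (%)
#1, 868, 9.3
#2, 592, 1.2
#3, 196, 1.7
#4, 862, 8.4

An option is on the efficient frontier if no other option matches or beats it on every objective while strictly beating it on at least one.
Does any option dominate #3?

#2 vs #3: capacity 592≥196, defect rate 1.2≤1.7 — #2 is at least as good on every objective and strictly better on at least one, so #2 dominates #3.

Yes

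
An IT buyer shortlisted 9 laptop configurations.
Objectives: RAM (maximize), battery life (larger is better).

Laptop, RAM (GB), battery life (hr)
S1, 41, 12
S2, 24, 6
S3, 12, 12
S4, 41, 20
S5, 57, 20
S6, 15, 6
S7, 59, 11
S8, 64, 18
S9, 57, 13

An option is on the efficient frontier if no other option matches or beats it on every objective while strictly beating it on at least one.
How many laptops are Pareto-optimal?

2

S1: dominated by S4 (RAM 41≥41, battery life 20≥12).
S2: dominated by S1 (RAM 41≥24, battery life 12≥6).
S3: dominated by S1 (RAM 41≥12, battery life 12≥12).
S4: dominated by S5 (RAM 57≥41, battery life 20≥20).
S5: not dominated.
S6: dominated by S1 (RAM 41≥15, battery life 12≥6).
S7: dominated by S8 (RAM 64≥59, battery life 18≥11).
S8: not dominated (best RAM).
S9: dominated by S5 (RAM 57≥57, battery life 20≥13).
Pareto-optimal: S5, S8 → 2.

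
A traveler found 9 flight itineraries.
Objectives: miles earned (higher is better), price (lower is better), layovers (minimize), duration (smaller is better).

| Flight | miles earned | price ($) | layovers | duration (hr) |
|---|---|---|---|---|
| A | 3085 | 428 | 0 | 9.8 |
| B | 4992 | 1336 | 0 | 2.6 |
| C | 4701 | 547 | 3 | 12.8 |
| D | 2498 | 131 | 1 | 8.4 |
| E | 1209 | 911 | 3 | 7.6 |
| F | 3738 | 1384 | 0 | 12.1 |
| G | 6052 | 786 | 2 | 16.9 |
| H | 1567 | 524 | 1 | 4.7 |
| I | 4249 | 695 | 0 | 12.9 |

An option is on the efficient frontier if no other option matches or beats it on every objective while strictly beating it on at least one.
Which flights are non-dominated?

A: not dominated.
B: not dominated (best duration).
C: not dominated.
D: not dominated (best price).
E: dominated by H (miles earned 1567≥1209, price 524≤911, layovers 1≤3, duration 4.7≤7.6).
F: dominated by B (miles earned 4992≥3738, price 1336≤1384, layovers 0≤0, duration 2.6≤12.1).
G: not dominated (best miles earned).
H: not dominated.
I: not dominated.

A, B, C, D, G, H, I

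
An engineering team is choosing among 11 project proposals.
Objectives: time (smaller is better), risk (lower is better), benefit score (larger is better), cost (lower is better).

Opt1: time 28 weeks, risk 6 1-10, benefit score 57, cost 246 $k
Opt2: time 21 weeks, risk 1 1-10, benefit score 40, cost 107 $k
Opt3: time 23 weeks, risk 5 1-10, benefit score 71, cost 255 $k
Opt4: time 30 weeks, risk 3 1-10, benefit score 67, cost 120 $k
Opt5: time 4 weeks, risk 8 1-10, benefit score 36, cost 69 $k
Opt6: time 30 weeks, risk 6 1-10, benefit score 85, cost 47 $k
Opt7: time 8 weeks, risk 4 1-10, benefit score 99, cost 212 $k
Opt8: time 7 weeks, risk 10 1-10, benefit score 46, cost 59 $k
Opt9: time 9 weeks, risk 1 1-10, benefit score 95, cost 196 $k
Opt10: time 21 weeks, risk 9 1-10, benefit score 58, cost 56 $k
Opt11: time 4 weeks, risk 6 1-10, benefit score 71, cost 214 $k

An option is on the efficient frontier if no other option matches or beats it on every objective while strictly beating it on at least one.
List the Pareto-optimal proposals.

Opt2, Opt4, Opt5, Opt6, Opt7, Opt8, Opt9, Opt10, Opt11

Opt1: dominated by Opt7 (time 8≤28, risk 4≤6, benefit score 99≥57, cost 212≤246).
Opt2: not dominated.
Opt3: dominated by Opt7 (time 8≤23, risk 4≤5, benefit score 99≥71, cost 212≤255).
Opt4: not dominated.
Opt5: not dominated.
Opt6: not dominated (best cost).
Opt7: not dominated (best benefit score).
Opt8: not dominated.
Opt9: not dominated.
Opt10: not dominated.
Opt11: not dominated.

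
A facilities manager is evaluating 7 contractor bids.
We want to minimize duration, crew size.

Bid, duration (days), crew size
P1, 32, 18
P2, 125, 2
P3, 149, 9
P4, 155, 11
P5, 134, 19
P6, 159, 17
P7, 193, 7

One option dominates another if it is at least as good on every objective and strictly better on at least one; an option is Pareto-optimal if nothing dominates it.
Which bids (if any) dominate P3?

P2

P2: duration 125≤149, crew size 2≤9 — dominates P3.
Others (P1, P4, P5, P6, P7) are each worse than P3 on at least one objective.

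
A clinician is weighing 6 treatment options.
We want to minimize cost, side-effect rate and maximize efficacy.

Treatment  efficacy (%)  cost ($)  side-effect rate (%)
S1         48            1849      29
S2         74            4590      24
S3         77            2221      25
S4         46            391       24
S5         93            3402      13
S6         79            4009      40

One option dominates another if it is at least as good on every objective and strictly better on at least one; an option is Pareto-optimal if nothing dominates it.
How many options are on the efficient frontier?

S1: not dominated.
S2: dominated by S5 (efficacy 93≥74, cost 3402≤4590, side-effect rate 13≤24).
S3: not dominated.
S4: not dominated (best cost).
S5: not dominated (best efficacy).
S6: dominated by S5 (efficacy 93≥79, cost 3402≤4009, side-effect rate 13≤40).
Pareto-optimal: S1, S3, S4, S5 → 4.

4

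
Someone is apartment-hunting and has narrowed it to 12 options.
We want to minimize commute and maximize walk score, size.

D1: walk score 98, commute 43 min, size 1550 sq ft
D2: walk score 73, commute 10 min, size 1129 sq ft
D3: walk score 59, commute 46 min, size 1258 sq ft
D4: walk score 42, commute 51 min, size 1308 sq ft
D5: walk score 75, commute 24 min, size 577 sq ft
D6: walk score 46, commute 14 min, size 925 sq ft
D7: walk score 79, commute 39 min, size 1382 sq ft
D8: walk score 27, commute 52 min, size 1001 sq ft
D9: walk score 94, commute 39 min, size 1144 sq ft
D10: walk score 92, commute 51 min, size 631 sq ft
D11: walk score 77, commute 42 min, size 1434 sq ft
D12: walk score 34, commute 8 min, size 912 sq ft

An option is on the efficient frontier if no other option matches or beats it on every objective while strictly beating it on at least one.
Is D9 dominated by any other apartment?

D1: worse on commute (43 vs 39).
D2: worse on walk score (73 vs 94).
D3: worse on walk score (59 vs 94).
D4: worse on walk score (42 vs 94).
D5: worse on walk score (75 vs 94).
D6: worse on walk score (46 vs 94).
D7: worse on walk score (79 vs 94).
D8: worse on walk score (27 vs 94).
D10: worse on walk score (92 vs 94).
D11: worse on walk score (77 vs 94).
D12: worse on walk score (34 vs 94).
No option is at least as good as D9 on every objective and strictly better on one.

No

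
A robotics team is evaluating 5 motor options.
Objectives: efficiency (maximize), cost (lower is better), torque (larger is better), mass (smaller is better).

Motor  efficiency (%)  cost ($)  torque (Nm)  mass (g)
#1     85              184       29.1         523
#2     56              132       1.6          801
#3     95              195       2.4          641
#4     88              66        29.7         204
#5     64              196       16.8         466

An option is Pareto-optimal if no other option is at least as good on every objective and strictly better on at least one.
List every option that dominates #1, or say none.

#4: efficiency 88≥85, cost 66≤184, torque 29.7≥29.1, mass 204≤523 — dominates #1.
Others (#2, #3, #5) are each worse than #1 on at least one objective.

#4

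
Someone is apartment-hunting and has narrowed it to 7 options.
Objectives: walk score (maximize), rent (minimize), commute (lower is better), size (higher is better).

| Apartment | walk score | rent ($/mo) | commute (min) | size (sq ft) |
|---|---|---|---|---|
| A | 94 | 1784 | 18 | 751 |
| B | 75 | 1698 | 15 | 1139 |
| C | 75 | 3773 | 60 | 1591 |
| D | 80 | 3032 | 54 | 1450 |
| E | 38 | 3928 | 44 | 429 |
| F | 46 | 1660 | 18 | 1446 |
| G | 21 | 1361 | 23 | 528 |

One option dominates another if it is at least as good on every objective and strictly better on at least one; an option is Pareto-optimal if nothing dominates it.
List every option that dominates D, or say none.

A: worse on size (751 vs 1450).
B: worse on walk score (75 vs 80).
C: worse on walk score (75 vs 80).
E: worse on walk score (38 vs 80).
F: worse on walk score (46 vs 80).
G: worse on walk score (21 vs 80).
No option dominates D.

none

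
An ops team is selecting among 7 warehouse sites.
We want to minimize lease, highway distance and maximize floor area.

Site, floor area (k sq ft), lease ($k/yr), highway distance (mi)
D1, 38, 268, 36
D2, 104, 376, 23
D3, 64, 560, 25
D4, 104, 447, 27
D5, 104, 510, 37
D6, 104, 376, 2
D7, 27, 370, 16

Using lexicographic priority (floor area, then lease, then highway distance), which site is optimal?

D6

First maximize floor area: best is 104, kept {D2, D4, D5, D6}.
Then minimize lease: best is 376, kept {D2, D6}.
Then minimize highway distance: best is 2, kept {D6}.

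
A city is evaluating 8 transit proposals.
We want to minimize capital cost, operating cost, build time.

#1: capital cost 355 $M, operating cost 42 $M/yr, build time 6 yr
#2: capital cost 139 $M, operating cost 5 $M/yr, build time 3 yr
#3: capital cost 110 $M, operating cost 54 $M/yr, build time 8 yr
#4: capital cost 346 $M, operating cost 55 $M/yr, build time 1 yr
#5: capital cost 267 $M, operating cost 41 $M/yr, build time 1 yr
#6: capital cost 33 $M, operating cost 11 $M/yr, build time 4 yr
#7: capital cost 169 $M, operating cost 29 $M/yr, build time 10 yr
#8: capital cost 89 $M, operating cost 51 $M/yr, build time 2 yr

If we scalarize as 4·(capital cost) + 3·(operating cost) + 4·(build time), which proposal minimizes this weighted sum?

#1: 4·355 + 3·42 + 4·6 = 1570
#2: 4·139 + 3·5 + 4·3 = 583
#3: 4·110 + 3·54 + 4·8 = 634
#4: 4·346 + 3·55 + 4·1 = 1553
#5: 4·267 + 3·41 + 4·1 = 1195
#6: 4·33 + 3·11 + 4·4 = 181
#7: 4·169 + 3·29 + 4·10 = 803
#8: 4·89 + 3·51 + 4·2 = 517
Lowest: #6 at 181.

#6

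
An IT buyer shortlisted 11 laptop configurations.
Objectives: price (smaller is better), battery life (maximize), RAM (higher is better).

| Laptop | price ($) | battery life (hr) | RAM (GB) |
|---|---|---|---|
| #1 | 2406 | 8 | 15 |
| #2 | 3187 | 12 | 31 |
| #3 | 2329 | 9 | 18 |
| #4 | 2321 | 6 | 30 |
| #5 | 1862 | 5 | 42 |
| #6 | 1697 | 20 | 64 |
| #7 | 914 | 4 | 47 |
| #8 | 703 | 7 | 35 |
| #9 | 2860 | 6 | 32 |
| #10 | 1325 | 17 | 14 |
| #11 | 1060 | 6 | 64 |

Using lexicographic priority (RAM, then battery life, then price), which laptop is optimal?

#6

First maximize RAM: best is 64, kept {#6, #11}.
Then maximize battery life: best is 20, kept {#6}.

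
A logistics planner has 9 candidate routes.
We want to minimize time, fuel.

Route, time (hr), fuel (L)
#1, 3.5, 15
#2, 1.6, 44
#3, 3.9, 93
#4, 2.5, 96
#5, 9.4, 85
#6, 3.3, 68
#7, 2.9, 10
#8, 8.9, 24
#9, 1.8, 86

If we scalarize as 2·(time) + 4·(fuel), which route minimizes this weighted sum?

#1: 2·3.5 + 4·15 = 67.0
#2: 2·1.6 + 4·44 = 179.2
#3: 2·3.9 + 4·93 = 379.8
#4: 2·2.5 + 4·96 = 389.0
#5: 2·9.4 + 4·85 = 358.8
#6: 2·3.3 + 4·68 = 278.6
#7: 2·2.9 + 4·10 = 45.8
#8: 2·8.9 + 4·24 = 113.8
#9: 2·1.8 + 4·86 = 347.6
Lowest: #7 at 45.8.

#7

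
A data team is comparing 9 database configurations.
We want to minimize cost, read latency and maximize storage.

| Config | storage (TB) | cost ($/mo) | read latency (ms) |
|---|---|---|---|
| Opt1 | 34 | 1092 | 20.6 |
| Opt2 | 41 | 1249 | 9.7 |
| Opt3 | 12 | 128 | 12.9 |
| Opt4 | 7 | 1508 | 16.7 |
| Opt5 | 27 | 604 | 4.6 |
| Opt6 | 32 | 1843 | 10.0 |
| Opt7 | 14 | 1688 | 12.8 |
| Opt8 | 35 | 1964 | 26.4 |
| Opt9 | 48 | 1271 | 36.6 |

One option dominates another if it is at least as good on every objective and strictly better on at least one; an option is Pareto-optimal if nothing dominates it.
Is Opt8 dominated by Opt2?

Opt2 vs Opt8: storage 41≥35, cost 1249≤1964, read latency 9.7≤26.4 — Opt2 is at least as good on every objective with at least one strict improvement.

Yes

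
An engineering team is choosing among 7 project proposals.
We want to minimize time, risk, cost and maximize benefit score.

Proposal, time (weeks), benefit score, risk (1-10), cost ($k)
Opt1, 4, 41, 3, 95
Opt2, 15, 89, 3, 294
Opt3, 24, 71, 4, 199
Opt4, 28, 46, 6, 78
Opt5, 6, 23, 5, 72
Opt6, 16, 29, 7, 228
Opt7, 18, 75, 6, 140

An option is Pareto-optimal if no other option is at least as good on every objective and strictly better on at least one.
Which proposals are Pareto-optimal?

Opt1, Opt2, Opt3, Opt4, Opt5, Opt7

Opt1: not dominated (best time).
Opt2: not dominated (best benefit score).
Opt3: not dominated.
Opt4: not dominated.
Opt5: not dominated (best cost).
Opt6: dominated by Opt1 (time 4≤16, benefit score 41≥29, risk 3≤7, cost 95≤228).
Opt7: not dominated.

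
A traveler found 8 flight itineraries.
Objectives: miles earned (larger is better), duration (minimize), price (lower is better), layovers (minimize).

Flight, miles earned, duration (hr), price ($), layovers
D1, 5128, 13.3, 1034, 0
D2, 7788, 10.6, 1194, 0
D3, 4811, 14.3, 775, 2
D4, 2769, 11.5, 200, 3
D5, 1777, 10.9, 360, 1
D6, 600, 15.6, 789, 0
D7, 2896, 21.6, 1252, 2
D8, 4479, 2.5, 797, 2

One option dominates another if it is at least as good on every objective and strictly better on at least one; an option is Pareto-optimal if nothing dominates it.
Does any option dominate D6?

D1: worse on price (1034 vs 789).
D2: worse on price (1194 vs 789).
D3: worse on layovers (2 vs 0).
D4: worse on layovers (3 vs 0).
D5: worse on layovers (1 vs 0).
D7: worse on duration (21.6 vs 15.6).
D8: worse on price (797 vs 789).
No option is at least as good as D6 on every objective and strictly better on one.

No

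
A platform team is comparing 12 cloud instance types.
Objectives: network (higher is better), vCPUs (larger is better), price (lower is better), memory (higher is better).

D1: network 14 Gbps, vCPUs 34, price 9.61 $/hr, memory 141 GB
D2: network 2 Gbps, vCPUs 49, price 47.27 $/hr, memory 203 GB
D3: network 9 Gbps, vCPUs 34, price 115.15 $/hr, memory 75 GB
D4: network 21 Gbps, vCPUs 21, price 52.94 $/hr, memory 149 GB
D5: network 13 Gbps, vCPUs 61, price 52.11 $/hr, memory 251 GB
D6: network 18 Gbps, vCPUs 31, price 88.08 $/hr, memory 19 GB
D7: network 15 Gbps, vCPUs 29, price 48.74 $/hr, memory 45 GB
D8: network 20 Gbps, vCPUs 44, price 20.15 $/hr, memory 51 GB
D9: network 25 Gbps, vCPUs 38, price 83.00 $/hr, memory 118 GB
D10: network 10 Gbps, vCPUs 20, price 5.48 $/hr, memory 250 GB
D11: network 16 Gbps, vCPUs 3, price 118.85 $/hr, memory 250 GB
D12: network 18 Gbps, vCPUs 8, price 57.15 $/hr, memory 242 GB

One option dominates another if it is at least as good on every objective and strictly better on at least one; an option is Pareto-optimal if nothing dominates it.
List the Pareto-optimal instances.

D1: not dominated.
D2: not dominated.
D3: dominated by D1 (network 14≥9, vCPUs 34≥34, price 9.61≤115.15, memory 141≥75).
D4: not dominated.
D5: not dominated (best vCPUs).
D6: dominated by D8 (network 20≥18, vCPUs 44≥31, price 20.15≤88.08, memory 51≥19).
D7: dominated by D8 (network 20≥15, vCPUs 44≥29, price 20.15≤48.74, memory 51≥45).
D8: not dominated.
D9: not dominated (best network).
D10: not dominated (best price).
D11: not dominated.
D12: not dominated.

D1, D2, D4, D5, D8, D9, D10, D11, D12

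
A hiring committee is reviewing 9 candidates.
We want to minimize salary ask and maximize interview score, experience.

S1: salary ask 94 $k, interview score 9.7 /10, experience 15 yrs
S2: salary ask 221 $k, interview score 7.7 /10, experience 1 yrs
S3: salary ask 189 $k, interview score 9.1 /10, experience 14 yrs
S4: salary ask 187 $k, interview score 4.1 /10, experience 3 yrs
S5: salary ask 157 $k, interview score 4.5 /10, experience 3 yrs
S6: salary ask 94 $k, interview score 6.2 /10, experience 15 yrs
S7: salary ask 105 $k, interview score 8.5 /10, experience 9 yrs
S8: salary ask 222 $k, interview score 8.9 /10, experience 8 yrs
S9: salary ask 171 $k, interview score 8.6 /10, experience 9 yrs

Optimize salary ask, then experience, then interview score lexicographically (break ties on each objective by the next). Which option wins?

S1

First minimize salary ask: best is 94, kept {S1, S6}.
Then maximize experience: best is 15, kept {S1, S6}.
Then maximize interview score: best is 9.7, kept {S1}.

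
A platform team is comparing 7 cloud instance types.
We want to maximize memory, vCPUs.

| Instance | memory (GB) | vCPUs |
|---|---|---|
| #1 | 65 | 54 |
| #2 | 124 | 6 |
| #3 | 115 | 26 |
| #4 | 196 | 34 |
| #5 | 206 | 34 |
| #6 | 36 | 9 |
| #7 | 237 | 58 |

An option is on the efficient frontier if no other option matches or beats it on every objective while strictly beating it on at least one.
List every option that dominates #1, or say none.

#7

#7: memory 237≥65, vCPUs 58≥54 — dominates #1.
Others (#2, #3, #4, #5, #6) are each worse than #1 on at least one objective.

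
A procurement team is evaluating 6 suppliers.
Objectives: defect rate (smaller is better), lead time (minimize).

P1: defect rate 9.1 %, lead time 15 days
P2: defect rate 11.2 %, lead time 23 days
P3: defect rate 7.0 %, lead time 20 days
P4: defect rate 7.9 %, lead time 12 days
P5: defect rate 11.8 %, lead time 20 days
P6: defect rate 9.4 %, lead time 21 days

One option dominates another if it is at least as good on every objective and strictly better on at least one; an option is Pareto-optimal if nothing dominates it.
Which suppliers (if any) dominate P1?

P4: defect rate 7.9≤9.1, lead time 12≤15 — dominates P1.
Others (P2, P3, P5, P6) are each worse than P1 on at least one objective.

P4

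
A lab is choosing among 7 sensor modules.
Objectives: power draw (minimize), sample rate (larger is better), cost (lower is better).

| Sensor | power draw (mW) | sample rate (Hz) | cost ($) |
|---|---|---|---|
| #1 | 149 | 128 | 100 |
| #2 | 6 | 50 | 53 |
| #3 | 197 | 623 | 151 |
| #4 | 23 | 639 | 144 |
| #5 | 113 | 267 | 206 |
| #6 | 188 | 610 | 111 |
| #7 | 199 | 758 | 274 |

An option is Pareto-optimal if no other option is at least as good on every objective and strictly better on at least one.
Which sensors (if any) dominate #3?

#4: power draw 23≤197, sample rate 639≥623, cost 144≤151 — dominates #3.
Others (#1, #2, #5, #6, #7) are each worse than #3 on at least one objective.

#4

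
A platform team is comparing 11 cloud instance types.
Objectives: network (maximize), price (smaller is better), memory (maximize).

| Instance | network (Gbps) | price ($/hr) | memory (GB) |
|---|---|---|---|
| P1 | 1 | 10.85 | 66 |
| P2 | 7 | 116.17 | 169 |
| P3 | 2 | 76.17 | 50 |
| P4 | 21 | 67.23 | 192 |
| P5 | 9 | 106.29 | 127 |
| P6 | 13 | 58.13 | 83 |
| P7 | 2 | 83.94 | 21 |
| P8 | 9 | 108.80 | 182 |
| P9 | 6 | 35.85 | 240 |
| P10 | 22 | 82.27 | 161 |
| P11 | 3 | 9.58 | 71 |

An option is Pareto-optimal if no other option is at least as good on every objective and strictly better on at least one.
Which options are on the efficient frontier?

P4, P6, P9, P10, P11

P1: dominated by P11 (network 3≥1, price 9.58≤10.85, memory 71≥66).
P2: dominated by P4 (network 21≥7, price 67.23≤116.17, memory 192≥169).
P3: dominated by P4 (network 21≥2, price 67.23≤76.17, memory 192≥50).
P4: not dominated.
P5: dominated by P4 (network 21≥9, price 67.23≤106.29, memory 192≥127).
P6: not dominated.
P7: dominated by P3 (network 2≥2, price 76.17≤83.94, memory 50≥21).
P8: dominated by P4 (network 21≥9, price 67.23≤108.80, memory 192≥182).
P9: not dominated (best memory).
P10: not dominated (best network).
P11: not dominated (best price).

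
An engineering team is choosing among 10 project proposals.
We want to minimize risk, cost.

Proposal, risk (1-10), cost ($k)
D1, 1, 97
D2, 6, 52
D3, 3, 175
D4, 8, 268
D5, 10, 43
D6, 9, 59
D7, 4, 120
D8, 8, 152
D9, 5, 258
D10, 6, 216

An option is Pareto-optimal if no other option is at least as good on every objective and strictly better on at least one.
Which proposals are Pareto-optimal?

D1, D2, D5

D1: not dominated (best risk).
D2: not dominated.
D3: dominated by D1 (risk 1≤3, cost 97≤175).
D4: dominated by D1 (risk 1≤8, cost 97≤268).
D5: not dominated (best cost).
D6: dominated by D2 (risk 6≤9, cost 52≤59).
D7: dominated by D1 (risk 1≤4, cost 97≤120).
D8: dominated by D1 (risk 1≤8, cost 97≤152).
D9: dominated by D1 (risk 1≤5, cost 97≤258).
D10: dominated by D1 (risk 1≤6, cost 97≤216).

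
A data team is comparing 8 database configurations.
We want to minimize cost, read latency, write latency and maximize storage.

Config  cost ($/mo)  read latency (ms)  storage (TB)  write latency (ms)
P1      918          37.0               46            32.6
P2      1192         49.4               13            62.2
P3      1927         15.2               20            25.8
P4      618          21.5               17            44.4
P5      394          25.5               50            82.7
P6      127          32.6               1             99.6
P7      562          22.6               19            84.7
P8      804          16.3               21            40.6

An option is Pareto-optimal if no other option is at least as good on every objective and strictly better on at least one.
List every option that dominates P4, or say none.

P1: worse on cost (918 vs 618).
P2: worse on cost (1192 vs 618).
P3: worse on cost (1927 vs 618).
P5: worse on read latency (25.5 vs 21.5).
P6: worse on read latency (32.6 vs 21.5).
P7: worse on read latency (22.6 vs 21.5).
P8: worse on cost (804 vs 618).
No option dominates P4.

none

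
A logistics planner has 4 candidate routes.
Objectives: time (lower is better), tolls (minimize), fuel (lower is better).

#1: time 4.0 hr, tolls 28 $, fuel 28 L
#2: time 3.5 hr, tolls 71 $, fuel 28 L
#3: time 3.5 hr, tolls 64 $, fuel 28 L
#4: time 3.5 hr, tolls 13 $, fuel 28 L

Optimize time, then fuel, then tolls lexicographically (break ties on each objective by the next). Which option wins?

First minimize time: best is 3.5, kept {#2, #3, #4}.
Then minimize fuel: best is 28, kept {#2, #3, #4}.
Then minimize tolls: best is 13, kept {#4}.

#4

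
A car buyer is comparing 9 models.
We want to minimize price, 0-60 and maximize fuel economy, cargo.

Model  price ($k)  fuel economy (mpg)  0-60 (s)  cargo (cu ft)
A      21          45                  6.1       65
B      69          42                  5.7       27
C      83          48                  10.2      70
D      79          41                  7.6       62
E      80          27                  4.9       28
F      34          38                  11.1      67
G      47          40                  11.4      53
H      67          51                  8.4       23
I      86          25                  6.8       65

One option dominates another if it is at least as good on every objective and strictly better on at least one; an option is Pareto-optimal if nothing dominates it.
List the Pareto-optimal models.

A, B, C, E, F, H

A: not dominated (best price).
B: not dominated.
C: not dominated (best cargo).
D: dominated by A (price 21≤79, fuel economy 45≥41, 0-60 6.1≤7.6, cargo 65≥62).
E: not dominated (best 0-60).
F: not dominated.
G: dominated by A (price 21≤47, fuel economy 45≥40, 0-60 6.1≤11.4, cargo 65≥53).
H: not dominated (best fuel economy).
I: dominated by A (price 21≤86, fuel economy 45≥25, 0-60 6.1≤6.8, cargo 65≥65).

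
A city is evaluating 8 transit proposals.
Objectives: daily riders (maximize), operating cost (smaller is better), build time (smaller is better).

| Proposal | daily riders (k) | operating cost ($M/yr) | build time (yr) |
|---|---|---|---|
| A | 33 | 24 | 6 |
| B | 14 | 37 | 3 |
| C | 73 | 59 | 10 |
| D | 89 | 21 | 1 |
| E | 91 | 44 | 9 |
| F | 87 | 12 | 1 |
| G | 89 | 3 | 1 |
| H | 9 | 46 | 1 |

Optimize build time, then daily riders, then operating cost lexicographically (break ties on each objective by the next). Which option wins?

First minimize build time: best is 1, kept {D, F, G, H}.
Then maximize daily riders: best is 89, kept {D, G}.
Then minimize operating cost: best is 3, kept {G}.

G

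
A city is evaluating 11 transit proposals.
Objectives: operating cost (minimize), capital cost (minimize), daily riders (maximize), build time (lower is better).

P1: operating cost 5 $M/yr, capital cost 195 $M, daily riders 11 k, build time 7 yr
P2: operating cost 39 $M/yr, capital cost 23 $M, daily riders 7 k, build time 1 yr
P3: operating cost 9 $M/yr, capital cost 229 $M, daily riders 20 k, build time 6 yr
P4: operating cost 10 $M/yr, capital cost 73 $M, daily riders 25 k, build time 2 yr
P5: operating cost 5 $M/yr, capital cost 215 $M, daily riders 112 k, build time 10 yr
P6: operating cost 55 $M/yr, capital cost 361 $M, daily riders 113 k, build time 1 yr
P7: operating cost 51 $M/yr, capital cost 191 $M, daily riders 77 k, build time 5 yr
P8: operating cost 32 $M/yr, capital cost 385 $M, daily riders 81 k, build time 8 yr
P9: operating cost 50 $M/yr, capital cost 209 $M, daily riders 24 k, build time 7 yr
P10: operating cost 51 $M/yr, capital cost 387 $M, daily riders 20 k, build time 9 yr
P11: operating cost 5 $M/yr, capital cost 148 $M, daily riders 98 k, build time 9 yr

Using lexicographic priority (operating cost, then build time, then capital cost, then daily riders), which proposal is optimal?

First minimize operating cost: best is 5, kept {P1, P5, P11}.
Then minimize build time: best is 7, kept {P1}.

P1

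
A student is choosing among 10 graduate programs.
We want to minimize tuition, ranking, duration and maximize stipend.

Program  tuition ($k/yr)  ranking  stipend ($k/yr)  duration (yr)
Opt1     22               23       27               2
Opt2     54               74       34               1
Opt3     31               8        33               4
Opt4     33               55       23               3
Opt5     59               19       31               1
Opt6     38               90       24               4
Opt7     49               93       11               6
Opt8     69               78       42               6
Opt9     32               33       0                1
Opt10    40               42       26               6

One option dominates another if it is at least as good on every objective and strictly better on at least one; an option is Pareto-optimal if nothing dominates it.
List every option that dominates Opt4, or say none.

Opt1

Opt1: tuition 22≤33, ranking 23≤55, stipend 27≥23, duration 2≤3 — dominates Opt4.
Others (Opt2, Opt3, Opt5, Opt6, Opt7, Opt8, Opt9, Opt10) are each worse than Opt4 on at least one objective.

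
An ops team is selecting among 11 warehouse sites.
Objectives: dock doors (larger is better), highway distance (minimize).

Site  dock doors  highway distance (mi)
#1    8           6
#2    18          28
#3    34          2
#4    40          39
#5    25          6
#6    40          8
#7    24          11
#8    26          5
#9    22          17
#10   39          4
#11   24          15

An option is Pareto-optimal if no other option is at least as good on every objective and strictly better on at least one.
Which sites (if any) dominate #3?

none

#1: worse on dock doors (8 vs 34).
#2: worse on dock doors (18 vs 34).
#4: worse on highway distance (39 vs 2).
#5: worse on dock doors (25 vs 34).
#6: worse on highway distance (8 vs 2).
#7: worse on dock doors (24 vs 34).
#8: worse on dock doors (26 vs 34).
#9: worse on dock doors (22 vs 34).
#10: worse on highway distance (4 vs 2).
#11: worse on dock doors (24 vs 34).
No option dominates #3.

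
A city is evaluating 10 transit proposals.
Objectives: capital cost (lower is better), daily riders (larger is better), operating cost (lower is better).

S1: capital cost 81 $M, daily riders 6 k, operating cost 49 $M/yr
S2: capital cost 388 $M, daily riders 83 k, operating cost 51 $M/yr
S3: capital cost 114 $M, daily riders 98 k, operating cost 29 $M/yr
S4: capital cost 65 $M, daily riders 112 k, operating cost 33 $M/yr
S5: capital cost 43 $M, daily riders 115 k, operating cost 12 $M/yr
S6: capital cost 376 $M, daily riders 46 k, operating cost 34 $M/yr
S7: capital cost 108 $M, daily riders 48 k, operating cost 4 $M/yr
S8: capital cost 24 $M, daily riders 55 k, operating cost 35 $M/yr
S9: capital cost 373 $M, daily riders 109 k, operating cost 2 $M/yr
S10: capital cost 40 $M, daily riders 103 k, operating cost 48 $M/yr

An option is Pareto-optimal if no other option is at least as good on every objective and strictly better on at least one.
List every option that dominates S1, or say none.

S4: capital cost 65≤81, daily riders 112≥6, operating cost 33≤49 — dominates S1.
S5: capital cost 43≤81, daily riders 115≥6, operating cost 12≤49 — dominates S1.
S8: capital cost 24≤81, daily riders 55≥6, operating cost 35≤49 — dominates S1.
S10: capital cost 40≤81, daily riders 103≥6, operating cost 48≤49 — dominates S1.
Others (S2, S3, S6, S7, S9) are each worse than S1 on at least one objective.

S4, S5, S8, S10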